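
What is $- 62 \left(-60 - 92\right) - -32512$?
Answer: $41936$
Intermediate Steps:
$- 62 \left(-60 - 92\right) - -32512 = \left(-62\right) \left(-152\right) + 32512 = 9424 + 32512 = 41936$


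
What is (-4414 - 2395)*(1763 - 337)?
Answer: -9709634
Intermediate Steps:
(-4414 - 2395)*(1763 - 337) = -6809*1426 = -9709634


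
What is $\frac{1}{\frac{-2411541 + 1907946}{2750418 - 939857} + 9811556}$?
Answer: $\frac{1810561}{17764420139321} \approx 1.0192 \cdot 10^{-7}$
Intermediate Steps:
$\frac{1}{\frac{-2411541 + 1907946}{2750418 - 939857} + 9811556} = \frac{1}{- \frac{503595}{1810561} + 9811556} = \frac{1}{\frac{17764420139321}{1810561}} = \frac{1810561}{17764420139321}$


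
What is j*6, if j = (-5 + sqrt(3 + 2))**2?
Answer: 180 - 60*sqrt(5) ≈ 45.836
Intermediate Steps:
j = (-5 + sqrt(5))**2 ≈ 7.6393
j*6 = (5 - sqrt(5))**2*6 = 6*(5 - sqrt(5))**2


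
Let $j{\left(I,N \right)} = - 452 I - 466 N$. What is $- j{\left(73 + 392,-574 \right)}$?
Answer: $-57304$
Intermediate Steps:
$j{\left(I,N \right)} = - 466 N - 452 I$
$- j{\left(73 + 392,-574 \right)} = - (\left(-466\right) \left(-574\right) - 452 \left(73 + 392\right)) = - (267484 - 210180) = \left(-1\right) 57304 = -57304$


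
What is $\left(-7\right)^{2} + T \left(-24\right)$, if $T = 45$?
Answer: $-1031$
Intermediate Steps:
$\left(-7\right)^{2} + T \left(-24\right) = \left(-7\right)^{2} + 45 \left(-24\right) = 49 - 1080 = -1031$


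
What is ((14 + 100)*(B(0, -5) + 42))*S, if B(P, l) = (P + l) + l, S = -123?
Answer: -448704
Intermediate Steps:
B(P, l) = P + 2*l
((14 + 100)*(B(0, -5) + 42))*S = ((14 + 100)*((0 + 2*(-5)) + 42))*(-123) = (114*((0 - 10) + 42))*(-123) = (114*(-10 + 42))*(-123) = (114*32)*(-123) = 3648*(-123) = -448704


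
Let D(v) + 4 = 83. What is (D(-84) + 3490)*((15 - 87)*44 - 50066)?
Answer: -189992146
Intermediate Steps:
D(v) = 79 (D(v) = -4 + 83 = 79)
(D(-84) + 3490)*((15 - 87)*44 - 50066) = (79 + 3490)*((15 - 87)*44 - 50066) = 3569*(-72*44 - 50066) = 3569*(-3168 - 50066) = 3569*(-53234) = -189992146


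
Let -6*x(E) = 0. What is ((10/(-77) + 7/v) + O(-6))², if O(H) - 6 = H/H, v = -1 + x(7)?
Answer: 100/5929 ≈ 0.016866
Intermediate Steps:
x(E) = 0 (x(E) = -⅙*0 = 0)
v = -1 (v = -1 + 0 = -1)
O(H) = 7 (O(H) = 6 + H/H = 6 + 1 = 7)
((10/(-77) + 7/v) + O(-6))² = ((10/(-77) + 7/(-1)) + 7)² = ((10*(-1/77) + 7*(-1)) + 7)² = ((-10/77 - 7) + 7)² = (-549/77 + 7)² = (-10/77)² = 100/5929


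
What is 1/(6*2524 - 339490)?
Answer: -1/324346 ≈ -3.0831e-6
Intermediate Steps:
1/(6*2524 - 339490) = 1/(15144 - 339490) = 1/(-324346) = -1/324346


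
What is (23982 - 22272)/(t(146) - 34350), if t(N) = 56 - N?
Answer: -57/1148 ≈ -0.049652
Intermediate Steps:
(23982 - 22272)/(t(146) - 34350) = (23982 - 22272)/((56 - 1*146) - 34350) = 1710/((56 - 146) - 34350) = 1710/(-90 - 34350) = 1710/(-34440) = 1710*(-1/34440) = -57/1148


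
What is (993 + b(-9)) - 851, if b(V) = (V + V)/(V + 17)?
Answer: 559/4 ≈ 139.75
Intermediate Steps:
b(V) = 2*V/(17 + V) (b(V) = (2*V)/(17 + V) = 2*V/(17 + V))
(993 + b(-9)) - 851 = (993 + 2*(-9)/(17 - 9)) - 851 = (993 + 2*(-9)/8) - 851 = (993 + 2*(-9)*(⅛)) - 851 = (993 - 9/4) - 851 = 3963/4 - 851 = 559/4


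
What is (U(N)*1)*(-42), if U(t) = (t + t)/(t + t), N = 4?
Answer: -42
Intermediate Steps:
U(t) = 1 (U(t) = (2*t)/((2*t)) = (2*t)*(1/(2*t)) = 1)
(U(N)*1)*(-42) = (1*1)*(-42) = 1*(-42) = -42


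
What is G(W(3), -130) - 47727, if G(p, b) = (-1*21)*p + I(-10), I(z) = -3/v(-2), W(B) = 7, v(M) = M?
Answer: -95745/2 ≈ -47873.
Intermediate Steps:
I(z) = 3/2 (I(z) = -3/(-2) = -3*(-½) = 3/2)
G(p, b) = 3/2 - 21*p (G(p, b) = (-1*21)*p + 3/2 = -21*p + 3/2 = 3/2 - 21*p)
G(W(3), -130) - 47727 = (3/2 - 21*7) - 47727 = (3/2 - 147) - 47727 = -291/2 - 47727 = -95745/2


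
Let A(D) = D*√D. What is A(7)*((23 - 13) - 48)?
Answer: -266*√7 ≈ -703.77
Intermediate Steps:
A(D) = D^(3/2)
A(7)*((23 - 13) - 48) = 7^(3/2)*((23 - 13) - 48) = (7*√7)*(10 - 48) = (7*√7)*(-38) = -266*√7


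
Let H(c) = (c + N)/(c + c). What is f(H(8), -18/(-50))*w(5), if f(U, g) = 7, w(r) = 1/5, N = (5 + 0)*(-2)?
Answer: 7/5 ≈ 1.4000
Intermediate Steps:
N = -10 (N = 5*(-2) = -10)
w(r) = ⅕
H(c) = (-10 + c)/(2*c) (H(c) = (c - 10)/(c + c) = (-10 + c)/((2*c)) = (-10 + c)*(1/(2*c)) = (-10 + c)/(2*c))
f(H(8), -18/(-50))*w(5) = 7*(⅕) = 7/5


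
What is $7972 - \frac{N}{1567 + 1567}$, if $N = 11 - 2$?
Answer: $\frac{24984239}{3134} \approx 7972.0$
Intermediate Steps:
$N = 9$ ($N = 11 - 2 = 9$)
$7972 - \frac{N}{1567 + 1567} = 7972 - \frac{9}{1567 + 1567} = 7972 - \frac{9}{3134} = \frac{24984239}{3134}$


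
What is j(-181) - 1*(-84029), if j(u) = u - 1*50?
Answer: 83798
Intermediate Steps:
j(u) = -50 + u (j(u) = u - 50 = -50 + u)
j(-181) - 1*(-84029) = (-50 - 181) - 1*(-84029) = -231 + 84029 = 83798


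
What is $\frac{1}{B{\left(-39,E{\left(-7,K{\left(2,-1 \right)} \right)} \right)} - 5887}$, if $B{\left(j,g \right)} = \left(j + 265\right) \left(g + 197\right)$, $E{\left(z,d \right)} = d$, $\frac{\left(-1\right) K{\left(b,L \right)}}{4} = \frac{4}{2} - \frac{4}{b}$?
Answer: $\frac{1}{38635} \approx 2.5883 \cdot 10^{-5}$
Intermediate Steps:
$K{\left(b,L \right)} = -8 + \frac{16}{b}$ ($K{\left(b,L \right)} = - 4 \left(\frac{4}{2} - \frac{4}{b}\right) = - 4 \left(4 \cdot \frac{1}{2} - \frac{4}{b}\right) = - 4 \left(2 - \frac{4}{b}\right) = -8 + \frac{16}{b}$)
$B{\left(j,g \right)} = \left(197 + g\right) \left(265 + j\right)$ ($B{\left(j,g \right)} = \left(265 + j\right) \left(197 + g\right) = \left(197 + g\right) \left(265 + j\right)$)
$\frac{1}{B{\left(-39,E{\left(-7,K{\left(2,-1 \right)} \right)} \right)} - 5887} = \frac{1}{\left(52205 + 197 \left(-39\right) + 265 \left(-8 + \frac{16}{2}\right) + \left(-8 + \frac{16}{2}\right) \left(-39\right)\right) - 5887} = \frac{1}{\left(52205 - 7683 + 265 \left(-8 + 16 \cdot \frac{1}{2}\right) + \left(-8 + 16 \cdot \frac{1}{2}\right) \left(-39\right)\right) - 5887} = \frac{1}{\left(52205 - 7683 + 265 \left(-8 + 8\right) + \left(-8 + 8\right) \left(-39\right)\right) - 5887} = \frac{1}{\left(52205 - 7683 + 265 \cdot 0 + 0 \left(-39\right)\right) - 5887} = \frac{1}{\left(52205 - 7683 + 0 + 0\right) - 5887} = \frac{1}{44522 - 5887} = \frac{1}{38635}$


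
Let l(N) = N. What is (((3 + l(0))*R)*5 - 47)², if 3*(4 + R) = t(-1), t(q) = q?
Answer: 12544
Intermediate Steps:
R = -13/3 (R = -4 + (⅓)*(-1) = -4 - ⅓ = -13/3 ≈ -4.3333)
(((3 + l(0))*R)*5 - 47)² = (((3 + 0)*(-13/3))*5 - 47)² = ((3*(-13/3))*5 - 47)² = (-13*5 - 47)² = (-65 - 47)² = (-112)² = 12544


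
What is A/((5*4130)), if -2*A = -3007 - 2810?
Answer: 831/5900 ≈ 0.14085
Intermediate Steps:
A = 5817/2 (A = -(-3007 - 2810)/2 = -½*(-5817) = 5817/2 ≈ 2908.5)
A/((5*4130)) = 5817/(2*((5*4130))) = (5817/2)/20650 = (5817/2)*(1/20650) = 831/5900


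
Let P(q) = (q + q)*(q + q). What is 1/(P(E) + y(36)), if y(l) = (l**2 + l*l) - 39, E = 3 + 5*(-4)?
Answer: 1/3709 ≈ 0.00026961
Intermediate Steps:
E = -17 (E = 3 - 20 = -17)
P(q) = 4*q**2 (P(q) = (2*q)*(2*q) = 4*q**2)
y(l) = -39 + 2*l**2 (y(l) = (l**2 + l**2) - 39 = 2*l**2 - 39 = -39 + 2*l**2)
1/(P(E) + y(36)) = 1/(4*(-17)**2 + (-39 + 2*36**2)) = 1/(4*289 + (-39 + 2*1296)) = 1/(1156 + (-39 + 2592)) = 1/(1156 + 2553) = 1/3709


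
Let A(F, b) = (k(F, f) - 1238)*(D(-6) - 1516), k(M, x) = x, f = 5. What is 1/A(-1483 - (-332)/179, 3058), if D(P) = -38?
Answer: 1/1916082 ≈ 5.2190e-7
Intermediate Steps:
A(F, b) = 1916082 (A(F, b) = (5 - 1238)*(-38 - 1516) = -1233*(-1554) = 1916082)
1/A(-1483 - (-332)/179, 3058) = 1/1916082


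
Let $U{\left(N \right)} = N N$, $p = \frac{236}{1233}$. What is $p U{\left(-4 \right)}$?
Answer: $\frac{3776}{1233} \approx 3.0625$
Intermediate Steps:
$p = \frac{236}{1233}$ ($p = 236 \cdot \frac{1}{1233} = \frac{236}{1233} \approx 0.1914$)
$U{\left(N \right)} = N^{2}$
$p U{\left(-4 \right)} = \frac{236 \left(-4\right)^{2}}{1233} = \frac{236}{1233} \cdot 16 = \frac{3776}{1233}$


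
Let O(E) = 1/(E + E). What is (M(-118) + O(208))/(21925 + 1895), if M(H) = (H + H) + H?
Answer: -147263/9909120 ≈ -0.014861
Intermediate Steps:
M(H) = 3*H (M(H) = 2*H + H = 3*H)
O(E) = 1/(2*E)
(M(-118) + O(208))/(21925 + 1895) = (3*(-118) + (½)/208)/(21925 + 1895) = (-354 + (½)*(1/208))/23820 = (-354 + 1/416)*(1/23820) = -147263/416*1/23820 = -147263/9909120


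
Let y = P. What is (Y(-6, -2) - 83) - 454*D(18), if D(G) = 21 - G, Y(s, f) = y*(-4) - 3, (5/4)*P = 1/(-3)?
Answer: -21704/15 ≈ -1446.9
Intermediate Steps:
P = -4/15 (P = (⅘)/(-3) = (⅘)*(-⅓) = -4/15 ≈ -0.26667)
y = -4/15 ≈ -0.26667
Y(s, f) = -29/15 (Y(s, f) = -4/15*(-4) - 3 = 16/15 - 3 = -29/15)
(Y(-6, -2) - 83) - 454*D(18) = (-29/15 - 83) - 454*(21 - 1*18) = -1274/15 - 454*(21 - 18) = -1274/15 - 454*3 = -1274/15 - 1362 = -21704/15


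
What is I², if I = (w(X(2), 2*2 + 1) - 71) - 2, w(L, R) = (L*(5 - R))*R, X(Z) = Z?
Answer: 5329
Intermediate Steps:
w(L, R) = L*R*(5 - R)
I = -73 (I = (2*(2*2 + 1)*(5 - (2*2 + 1)) - 71) - 2 = (2*(4 + 1)*(5 - (4 + 1)) - 71) - 2 = (2*5*(5 - 1*5) - 71) - 2 = (2*5*(5 - 5) - 71) - 2 = (2*5*0 - 71) - 2 = (0 - 71) - 2 = -71 - 2 = -73)
I² = (-73)² = 5329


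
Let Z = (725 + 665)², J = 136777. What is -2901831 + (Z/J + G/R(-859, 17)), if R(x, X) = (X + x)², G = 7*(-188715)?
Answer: -281389273088246753/96969969028 ≈ -2.9018e+6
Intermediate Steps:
G = -1321005
Z = 1932100 (Z = 1390² = 1932100)
-2901831 + (Z/J + G/R(-859, 17)) = -2901831 + (1932100/136777 - 1321005/(17 - 859)²) = -2901831 + (1932100*(1/136777) - 1321005/((-842)²)) = -2901831 + (1932100/136777 - 1321005/708964) = -2901831 + 1189106243515/96969969028 = -281389273088246753/96969969028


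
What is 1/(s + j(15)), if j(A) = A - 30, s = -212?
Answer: -1/227 ≈ -0.0044053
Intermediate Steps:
j(A) = -30 + A
1/(s + j(15)) = 1/(-212 + (-30 + 15)) = 1/(-212 - 15) = 1/(-227) = -1/227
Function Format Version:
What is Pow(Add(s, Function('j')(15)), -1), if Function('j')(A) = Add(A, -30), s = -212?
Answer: Rational(-1, 227) ≈ -0.0044053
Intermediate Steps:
Function('j')(A) = Add(-30, A)
Pow(Add(s, Function('j')(15)), -1) = Pow(Add(-212, Add(-30, 15)), -1) = Pow(Add(-212, -15), -1) = Pow(-227, -1) = Rational(-1, 227)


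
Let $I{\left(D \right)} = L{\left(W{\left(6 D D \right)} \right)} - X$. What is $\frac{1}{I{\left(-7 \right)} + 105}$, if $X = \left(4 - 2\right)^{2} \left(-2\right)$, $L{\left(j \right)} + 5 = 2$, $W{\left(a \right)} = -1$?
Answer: $\frac{1}{110} \approx 0.0090909$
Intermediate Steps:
$L{\left(j \right)} = -3$ ($L{\left(j \right)} = -5 + 2 = -3$)
$X = -8$ ($X = 2^{2} \left(-2\right) = 4 \left(-2\right) = -8$)
$I{\left(D \right)} = 5$ ($I{\left(D \right)} = -3 - -8 = -3 + 8 = 5$)
$\frac{1}{I{\left(-7 \right)} + 105} = \frac{1}{5 + 105} = \frac{1}{110}$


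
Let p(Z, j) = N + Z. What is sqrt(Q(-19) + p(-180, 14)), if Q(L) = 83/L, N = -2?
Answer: I*sqrt(67279)/19 ≈ 13.652*I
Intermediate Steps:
p(Z, j) = -2 + Z
sqrt(Q(-19) + p(-180, 14)) = sqrt(83/(-19) + (-2 - 180)) = sqrt(83*(-1/19) - 182) = sqrt(-83/19 - 182) = sqrt(-3541/19) = I*sqrt(67279)/19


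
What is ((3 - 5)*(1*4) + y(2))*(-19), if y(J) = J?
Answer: 114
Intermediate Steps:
((3 - 5)*(1*4) + y(2))*(-19) = ((3 - 5)*(1*4) + 2)*(-19) = (-2*4 + 2)*(-19) = (-8 + 2)*(-19) = -6*(-19) = 114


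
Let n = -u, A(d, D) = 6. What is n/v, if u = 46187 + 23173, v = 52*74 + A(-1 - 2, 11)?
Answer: -34680/1927 ≈ -17.997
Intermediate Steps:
v = 3854 (v = 52*74 + 6 = 3848 + 6 = 3854)
u = 69360
n = -69360 (n = -1*69360 = -69360)
n/v = -69360/3854 = -69360*1/3854 = -34680/1927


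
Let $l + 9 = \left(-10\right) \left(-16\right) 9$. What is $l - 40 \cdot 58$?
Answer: $-889$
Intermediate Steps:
$l = 1431$ ($l = -9 + \left(-10\right) \left(-16\right) 9 = -9 + 160 \cdot 9 = -9 + 1440 = 1431$)
$l - 40 \cdot 58 = 1431 - 40 \cdot 58 = 1431 - 2320 = -889$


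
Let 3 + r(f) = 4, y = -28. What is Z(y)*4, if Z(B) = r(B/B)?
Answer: 4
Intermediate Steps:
r(f) = 1 (r(f) = -3 + 4 = 1)
Z(B) = 1
Z(y)*4 = 1*4 = 4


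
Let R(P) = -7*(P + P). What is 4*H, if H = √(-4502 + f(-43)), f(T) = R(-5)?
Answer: 16*I*√277 ≈ 266.29*I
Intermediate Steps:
R(P) = -14*P
f(T) = 70 (f(T) = -14*(-5) = 70)
H = 4*I*√277 (H = √(-4502 + 70) = √(-4432) = 4*I*√277 ≈ 66.573*I)
4*H = 4*(4*I*√277) = 16*I*√277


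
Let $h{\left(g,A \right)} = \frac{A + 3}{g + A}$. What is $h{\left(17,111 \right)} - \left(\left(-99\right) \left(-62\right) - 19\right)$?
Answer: $- \frac{391559}{64} \approx -6118.1$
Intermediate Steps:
$h{\left(g,A \right)} = \frac{3 + A}{A + g}$
$h{\left(17,111 \right)} - \left(\left(-99\right) \left(-62\right) - 19\right) = \frac{3 + 111}{111 + 17} - \left(\left(-99\right) \left(-62\right) - 19\right) = \frac{1}{128} \cdot 114 - \left(6138 - 19\right) = \frac{1}{128} \cdot 114 - 6119 = \frac{57}{64} - 6119 = - \frac{391559}{64}$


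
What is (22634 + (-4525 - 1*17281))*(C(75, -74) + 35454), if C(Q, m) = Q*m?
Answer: 24760512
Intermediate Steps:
(22634 + (-4525 - 1*17281))*(C(75, -74) + 35454) = (22634 + (-4525 - 1*17281))*(75*(-74) + 35454) = (22634 + (-4525 - 17281))*(-5550 + 35454) = (22634 - 21806)*29904 = 828*29904 = 24760512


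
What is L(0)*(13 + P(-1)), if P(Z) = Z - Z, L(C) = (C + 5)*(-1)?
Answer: -65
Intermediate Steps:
L(C) = -5 - C (L(C) = (5 + C)*(-1) = -5 - C)
P(Z) = 0
L(0)*(13 + P(-1)) = (-5 - 1*0)*(13 + 0) = (-5 + 0)*13 = -5*13 = -65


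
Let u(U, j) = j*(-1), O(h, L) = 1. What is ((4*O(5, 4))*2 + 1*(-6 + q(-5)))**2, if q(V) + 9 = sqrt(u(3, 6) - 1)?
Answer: (7 - I*sqrt(7))**2 ≈ 42.0 - 37.041*I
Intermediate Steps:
u(U, j) = -j
q(V) = -9 + I*sqrt(7) (q(V) = -9 + sqrt(-1*6 - 1) = -9 + sqrt(-6 - 1) = -9 + sqrt(-7) = -9 + I*sqrt(7))
((4*O(5, 4))*2 + 1*(-6 + q(-5)))**2 = ((4*1)*2 + 1*(-6 + (-9 + I*sqrt(7))))**2 = (4*2 + 1*(-15 + I*sqrt(7)))**2 = (8 + (-15 + I*sqrt(7)))**2 = (-7 + I*sqrt(7))**2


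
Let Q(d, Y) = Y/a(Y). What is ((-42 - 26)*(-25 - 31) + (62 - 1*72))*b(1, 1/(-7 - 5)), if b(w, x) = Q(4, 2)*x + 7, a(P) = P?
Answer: 52539/2 ≈ 26270.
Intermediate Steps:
Q(d, Y) = 1 (Q(d, Y) = Y/Y = 1)
b(w, x) = 7 + x (b(w, x) = 1*x + 7 = x + 7 = 7 + x)
((-42 - 26)*(-25 - 31) + (62 - 1*72))*b(1, 1/(-7 - 5)) = ((-42 - 26)*(-25 - 31) + (62 - 1*72))*(7 + 1/(-7 - 5)) = (-68*(-56) + (62 - 72))*(7 + 1/(-12)) = (3808 - 10)*(7 - 1/12) = 3798*(83/12) = 52539/2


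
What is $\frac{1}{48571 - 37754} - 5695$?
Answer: $- \frac{61602814}{10817} \approx -5695.0$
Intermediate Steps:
$\frac{1}{48571 - 37754} - 5695 = \frac{1}{10817} - 5695 = - \frac{61602814}{10817}$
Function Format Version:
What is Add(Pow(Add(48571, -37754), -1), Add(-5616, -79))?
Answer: Rational(-61602814, 10817) ≈ -5695.0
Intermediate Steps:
Add(Pow(Add(48571, -37754), -1), Add(-5616, -79)) = Add(Pow(10817, -1), -5695) = Add(Rational(1, 10817), -5695) = Rational(-61602814, 10817)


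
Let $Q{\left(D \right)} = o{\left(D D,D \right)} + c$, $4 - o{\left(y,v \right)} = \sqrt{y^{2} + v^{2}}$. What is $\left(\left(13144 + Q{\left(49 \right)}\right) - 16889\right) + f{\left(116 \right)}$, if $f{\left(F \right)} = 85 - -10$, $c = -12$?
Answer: $-3658 - 49 \sqrt{2402} \approx -6059.5$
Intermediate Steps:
$f{\left(F \right)} = 95$ ($f{\left(F \right)} = 85 + 10 = 95$)
$o{\left(y,v \right)} = 4 - \sqrt{v^{2} + y^{2}}$ ($o{\left(y,v \right)} = 4 - \sqrt{y^{2} + v^{2}} = 4 - \sqrt{v^{2} + y^{2}}$)
$Q{\left(D \right)} = -8 - \sqrt{D^{2} + D^{4}}$ ($Q{\left(D \right)} = \left(4 - \sqrt{D^{2} + \left(D D\right)^{2}}\right) - 12 = \left(4 - \sqrt{D^{2} + \left(D^{2}\right)^{2}}\right) - 12 = \left(4 - \sqrt{D^{2} + D^{4}}\right) - 12 = -8 - \sqrt{D^{2} + D^{4}}$)
$\left(\left(13144 + Q{\left(49 \right)}\right) - 16889\right) + f{\left(116 \right)} = \left(\left(13144 - \left(8 + \sqrt{49^{2} + 49^{4}}\right)\right) - 16889\right) + 95 = \left(\left(13144 - \left(8 + \sqrt{2401 + 5764801}\right)\right) - 16889\right) + 95 = \left(\left(13144 - \left(8 + \sqrt{5767202}\right)\right) - 16889\right) + 95 = \left(\left(13144 - \left(8 + 49 \sqrt{2402}\right)\right) - 16889\right) + 95 = \left(\left(13136 - 49 \sqrt{2402}\right) - 16889\right) + 95 = \left(-3753 - 49 \sqrt{2402}\right) + 95 = -3658 - 49 \sqrt{2402}$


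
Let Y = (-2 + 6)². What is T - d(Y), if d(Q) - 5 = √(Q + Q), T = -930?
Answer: -935 - 4*√2 ≈ -940.66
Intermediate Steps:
Y = 16 (Y = 4² = 16)
d(Q) = 5 + √2*√Q (d(Q) = 5 + √(Q + Q) = 5 + √(2*Q) = 5 + √2*√Q)
T - d(Y) = -930 - (5 + √2*√16) = -930 - (5 + √2*4) = -930 - (5 + 4*√2) = -930 + (-5 - 4*√2) = -935 - 4*√2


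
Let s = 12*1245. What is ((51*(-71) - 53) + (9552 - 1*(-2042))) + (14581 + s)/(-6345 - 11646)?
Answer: 142459199/17991 ≈ 7918.4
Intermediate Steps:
s = 14940
((51*(-71) - 53) + (9552 - 1*(-2042))) + (14581 + s)/(-6345 - 11646) = ((51*(-71) - 53) + (9552 - 1*(-2042))) + (14581 + 14940)/(-6345 - 11646) = ((-3621 - 53) + (9552 + 2042)) + 29521/(-17991) = (-3674 + 11594) + 29521*(-1/17991) = 7920 - 29521/17991 = 142459199/17991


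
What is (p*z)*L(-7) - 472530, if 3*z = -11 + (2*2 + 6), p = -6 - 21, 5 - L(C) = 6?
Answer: -472539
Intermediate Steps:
L(C) = -1 (L(C) = 5 - 1*6 = 5 - 6 = -1)
p = -27
z = -⅓ (z = (-11 + (2*2 + 6))/3 = (-11 + (4 + 6))/3 = (-11 + 10)/3 = (⅓)*(-1) = -⅓ ≈ -0.33333)
(p*z)*L(-7) - 472530 = -27*(-⅓)*(-1) - 472530 = 9*(-1) - 472530 = -9 - 472530 = -472539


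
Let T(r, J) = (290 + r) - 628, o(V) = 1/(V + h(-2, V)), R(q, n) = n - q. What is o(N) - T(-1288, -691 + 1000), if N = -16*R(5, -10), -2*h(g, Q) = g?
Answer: 391867/241 ≈ 1626.0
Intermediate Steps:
h(g, Q) = -g/2
N = 240 (N = -16*(-10 - 1*5) = -16*(-10 - 5) = -16*(-15) = 240)
o(V) = 1/(1 + V) (o(V) = 1/(V - ½*(-2)) = 1/(V + 1) = 1/(1 + V))
T(r, J) = -338 + r
o(N) - T(-1288, -691 + 1000) = 1/(1 + 240) - (-338 - 1288) = 1/241 - 1*(-1626) = 1/241 + 1626 = 391867/241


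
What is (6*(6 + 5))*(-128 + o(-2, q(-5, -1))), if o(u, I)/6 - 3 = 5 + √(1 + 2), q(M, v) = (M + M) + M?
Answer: -5280 + 396*√3 ≈ -4594.1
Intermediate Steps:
q(M, v) = 3*M (q(M, v) = 2*M + M = 3*M)
o(u, I) = 48 + 6*√3 (o(u, I) = 18 + 6*(5 + √(1 + 2)) = 18 + 6*(5 + √3) = 18 + (30 + 6*√3) = 48 + 6*√3)
(6*(6 + 5))*(-128 + o(-2, q(-5, -1))) = (6*(6 + 5))*(-128 + (48 + 6*√3)) = (6*11)*(-80 + 6*√3) = 66*(-80 + 6*√3) = -5280 + 396*√3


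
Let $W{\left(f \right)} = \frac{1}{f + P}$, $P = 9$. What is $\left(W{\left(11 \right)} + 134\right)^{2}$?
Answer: $\frac{7187761}{400} \approx 17969.0$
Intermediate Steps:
$W{\left(f \right)} = \frac{1}{9 + f}$ ($W{\left(f \right)} = \frac{1}{f + 9} = \frac{1}{9 + f}$)
$\left(W{\left(11 \right)} + 134\right)^{2} = \left(\frac{1}{9 + 11} + 134\right)^{2} = \left(\frac{1}{20} + 134\right)^{2} = \left(\frac{2681}{20}\right)^{2} = \frac{7187761}{400}$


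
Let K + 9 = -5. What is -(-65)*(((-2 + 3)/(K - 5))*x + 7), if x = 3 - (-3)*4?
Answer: 7670/19 ≈ 403.68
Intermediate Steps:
K = -14 (K = -9 - 5 = -14)
x = 15 (x = 3 - 1*(-12) = 3 + 12 = 15)
-(-65)*(((-2 + 3)/(K - 5))*x + 7) = -(-65)*(((-2 + 3)/(-14 - 5))*15 + 7) = -(-65)*((1/(-19))*15 + 7) = -(-65)*((1*(-1/19))*15 + 7) = -(-65)*(-1/19*15 + 7) = -(-65)*(-15/19 + 7) = -(-65)*118/19 = -1*(-7670/19) = 7670/19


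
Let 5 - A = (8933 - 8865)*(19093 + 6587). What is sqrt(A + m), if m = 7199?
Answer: 2*I*sqrt(434759) ≈ 1318.7*I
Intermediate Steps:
A = -1746235 (A = 5 - (8933 - 8865)*(19093 + 6587) = 5 - 68*25680 = 5 - 1*1746240 = 5 - 1746240 = -1746235)
sqrt(A + m) = sqrt(-1746235 + 7199) = sqrt(-1739036) = 2*I*sqrt(434759)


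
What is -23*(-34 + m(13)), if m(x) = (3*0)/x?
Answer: 782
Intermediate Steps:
m(x) = 0 (m(x) = 0/x = 0)
-23*(-34 + m(13)) = -23*(-34 + 0) = -23*(-34) = 782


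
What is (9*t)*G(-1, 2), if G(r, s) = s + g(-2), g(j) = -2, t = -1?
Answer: 0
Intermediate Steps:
G(r, s) = -2 + s (G(r, s) = s - 2 = -2 + s)
(9*t)*G(-1, 2) = (9*(-1))*(-2 + 2) = -9*0 = 0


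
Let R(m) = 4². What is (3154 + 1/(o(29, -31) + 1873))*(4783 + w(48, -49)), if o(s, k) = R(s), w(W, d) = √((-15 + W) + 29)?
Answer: 28496669181/1889 + 5957907*√62/1889 ≈ 1.5110e+7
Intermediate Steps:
R(m) = 16
w(W, d) = √(14 + W)
o(s, k) = 16
(3154 + 1/(o(29, -31) + 1873))*(4783 + w(48, -49)) = (3154 + 1/(16 + 1873))*(4783 + √(14 + 48)) = (3154 + 1/1889)*(4783 + √62) = 5957907*(4783 + √62)/1889 = 28496669181/1889 + 5957907*√62/1889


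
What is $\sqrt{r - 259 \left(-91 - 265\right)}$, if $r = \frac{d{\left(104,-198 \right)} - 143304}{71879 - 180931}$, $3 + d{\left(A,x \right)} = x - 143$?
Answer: $\frac{6 \sqrt{1903709831537}}{27263} \approx 303.65$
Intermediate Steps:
$d{\left(A,x \right)} = -146 + x$ ($d{\left(A,x \right)} = -3 + \left(x - 143\right) = -3 + \left(-143 + x\right) = -146 + x$)
$r = \frac{35912}{27263}$ ($r = \frac{\left(-146 - 198\right) - 143304}{71879 - 180931} = \frac{-344 - 143304}{-109052} = \left(-143648\right) \left(- \frac{1}{109052}\right) = \frac{35912}{27263} \approx 1.3172$)
$\sqrt{r - 259 \left(-91 - 265\right)} = \sqrt{\frac{35912}{27263} - 259 \left(-91 - 265\right)} = \sqrt{\frac{35912}{27263} - -92204} = \sqrt{\frac{35912}{27263} + 92204} = \sqrt{\frac{2513793564}{27263}} = \frac{6 \sqrt{1903709831537}}{27263}$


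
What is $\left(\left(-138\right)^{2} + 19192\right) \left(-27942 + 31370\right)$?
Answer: $131073008$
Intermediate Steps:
$\left(\left(-138\right)^{2} + 19192\right) \left(-27942 + 31370\right) = \left(19044 + 19192\right) 3428 = 38236 \cdot 3428 = 131073008$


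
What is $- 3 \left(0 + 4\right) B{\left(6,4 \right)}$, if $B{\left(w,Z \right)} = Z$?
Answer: $-48$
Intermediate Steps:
$- 3 \left(0 + 4\right) B{\left(6,4 \right)} = - 3 \left(0 + 4\right) 4 = \left(-3\right) 4 \cdot 4 = \left(-12\right) 4 = -48$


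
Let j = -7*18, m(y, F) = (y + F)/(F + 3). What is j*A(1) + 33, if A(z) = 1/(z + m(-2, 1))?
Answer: -135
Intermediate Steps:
m(y, F) = (F + y)/(3 + F)
j = -126
A(z) = 1/(-¼ + z) (A(z) = 1/(z + (1 - 2)/(3 + 1)) = 1/(z - 1/4) = 1/(z + (¼)*(-1)) = 1/(z - ¼) = 1/(-¼ + z))
j*A(1) + 33 = -504/(-1 + 4*1) + 33 = -504/(-1 + 4) + 33 = -504/3 + 33 = -126*4/3 + 33 = -168 + 33 = -135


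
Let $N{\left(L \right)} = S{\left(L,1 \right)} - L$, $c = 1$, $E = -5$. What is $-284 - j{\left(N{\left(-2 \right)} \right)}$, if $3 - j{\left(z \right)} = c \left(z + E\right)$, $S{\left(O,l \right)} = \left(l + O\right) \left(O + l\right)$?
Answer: $-289$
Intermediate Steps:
$S{\left(O,l \right)} = \left(O + l\right)^{2}$ ($S{\left(O,l \right)} = \left(O + l\right) \left(O + l\right) = \left(O + l\right)^{2}$)
$N{\left(L \right)} = \left(1 + L\right)^{2} - L$ ($N{\left(L \right)} = \left(L + 1\right)^{2} - L = \left(1 + L\right)^{2} - L$)
$j{\left(z \right)} = 8 - z$ ($j{\left(z \right)} = 3 - 1 \left(z - 5\right) = 3 - 1 \left(-5 + z\right) = 3 - \left(-5 + z\right) = 8 - z$)
$-284 - j{\left(N{\left(-2 \right)} \right)} = -284 - \left(8 - \left(\left(1 - 2\right)^{2} - -2\right)\right) = -284 - \left(8 - \left(\left(-1\right)^{2} + 2\right)\right) = -284 - \left(8 - \left(1 + 2\right)\right) = -284 - \left(8 - 3\right) = -284 - 5 = -289$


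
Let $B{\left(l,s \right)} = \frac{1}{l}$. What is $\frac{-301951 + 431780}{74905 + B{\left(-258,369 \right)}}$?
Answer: $\frac{33495882}{19325489} \approx 1.7332$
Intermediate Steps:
$\frac{-301951 + 431780}{74905 + B{\left(-258,369 \right)}} = \frac{-301951 + 431780}{74905 + \frac{1}{-258}} = \frac{129829}{74905 - \frac{1}{258}} = \frac{129829}{\frac{19325489}{258}} = 129829 \cdot \frac{258}{19325489} = \frac{33495882}{19325489}$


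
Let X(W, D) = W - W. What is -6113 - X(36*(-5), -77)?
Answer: -6113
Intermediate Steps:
X(W, D) = 0
-6113 - X(36*(-5), -77) = -6113 - 1*0 = -6113 + 0 = -6113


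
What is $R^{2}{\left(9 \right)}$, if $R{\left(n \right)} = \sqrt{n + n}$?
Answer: $18$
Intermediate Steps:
$R{\left(n \right)} = \sqrt{2} \sqrt{n}$ ($R{\left(n \right)} = \sqrt{2 n} = \sqrt{2} \sqrt{n}$)
$R^{2}{\left(9 \right)} = \left(\sqrt{2} \sqrt{9}\right)^{2} = \left(\sqrt{2} \cdot 3\right)^{2} = \left(3 \sqrt{2}\right)^{2} = 18$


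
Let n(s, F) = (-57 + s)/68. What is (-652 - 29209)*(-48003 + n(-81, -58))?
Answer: 48738258231/34 ≈ 1.4335e+9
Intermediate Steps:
n(s, F) = -57/68 + s/68 (n(s, F) = (-57 + s)*(1/68) = -57/68 + s/68)
(-652 - 29209)*(-48003 + n(-81, -58)) = (-652 - 29209)*(-48003 + (-57/68 + (1/68)*(-81))) = -29861*(-48003 + (-57/68 - 81/68)) = -29861*(-48003 - 69/34) = -29861*(-1632171/34) = 48738258231/34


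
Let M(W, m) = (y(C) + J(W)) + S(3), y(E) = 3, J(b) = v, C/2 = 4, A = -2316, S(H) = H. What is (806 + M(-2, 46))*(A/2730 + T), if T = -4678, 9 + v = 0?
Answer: -1709487428/455 ≈ -3.7571e+6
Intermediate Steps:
v = -9 (v = -9 + 0 = -9)
C = 8 (C = 2*4 = 8)
J(b) = -9
M(W, m) = -3 (M(W, m) = (3 - 9) + 3 = -6 + 3 = -3)
(806 + M(-2, 46))*(A/2730 + T) = (806 - 3)*(-2316/2730 - 4678) = 803*(-2316*1/2730 - 4678) = 803*(-386/455 - 4678) = 803*(-2128876/455) = -1709487428/455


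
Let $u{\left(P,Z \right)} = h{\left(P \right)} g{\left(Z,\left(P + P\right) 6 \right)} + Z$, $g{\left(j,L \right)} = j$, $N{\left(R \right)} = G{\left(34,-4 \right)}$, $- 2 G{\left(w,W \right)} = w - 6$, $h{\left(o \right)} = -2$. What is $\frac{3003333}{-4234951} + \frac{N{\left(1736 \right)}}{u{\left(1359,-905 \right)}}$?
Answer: $- \frac{2777305679}{3832630655} \approx -0.72465$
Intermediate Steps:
$G{\left(w,W \right)} = 3 - \frac{w}{2}$ ($G{\left(w,W \right)} = - \frac{w - 6}{2} = - \frac{-6 + w}{2} = 3 - \frac{w}{2}$)
$N{\left(R \right)} = -14$ ($N{\left(R \right)} = 3 - 17 = -14$)
$u{\left(P,Z \right)} = - Z$ ($u{\left(P,Z \right)} = - 2 Z + Z = - Z$)
$\frac{3003333}{-4234951} + \frac{N{\left(1736 \right)}}{u{\left(1359,-905 \right)}} = \frac{3003333}{-4234951} - \frac{14}{\left(-1\right) \left(-905\right)} = 3003333 \left(- \frac{1}{4234951}\right) - \frac{14}{905} = - \frac{3003333}{4234951} - \frac{14}{905} = - \frac{2777305679}{3832630655}$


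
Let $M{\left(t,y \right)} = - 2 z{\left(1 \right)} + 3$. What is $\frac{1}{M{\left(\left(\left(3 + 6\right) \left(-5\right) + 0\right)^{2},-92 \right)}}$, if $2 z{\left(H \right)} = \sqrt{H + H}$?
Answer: $\frac{3}{7} + \frac{\sqrt{2}}{7} \approx 0.6306$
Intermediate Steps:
$z{\left(H \right)} = \frac{\sqrt{2} \sqrt{H}}{2}$ ($z{\left(H \right)} = \frac{\sqrt{H + H}}{2} = \frac{\sqrt{2 H}}{2} = \frac{\sqrt{2} \sqrt{H}}{2}$)
$M{\left(t,y \right)} = 3 - \sqrt{2}$ ($M{\left(t,y \right)} = - 2 \frac{\sqrt{2} \sqrt{1}}{2} + 3 = - 2 \cdot \frac{1}{2} \sqrt{2} \cdot 1 + 3 = - 2 \frac{\sqrt{2}}{2} + 3 = - \sqrt{2} + 3 = 3 - \sqrt{2}$)
$\frac{1}{M{\left(\left(\left(3 + 6\right) \left(-5\right) + 0\right)^{2},-92 \right)}} = \frac{1}{3 - \sqrt{2}}$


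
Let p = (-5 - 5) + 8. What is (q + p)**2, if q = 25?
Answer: 529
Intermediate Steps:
p = -2 (p = -10 + 8 = -2)
(q + p)**2 = (25 - 2)**2 = 23**2 = 529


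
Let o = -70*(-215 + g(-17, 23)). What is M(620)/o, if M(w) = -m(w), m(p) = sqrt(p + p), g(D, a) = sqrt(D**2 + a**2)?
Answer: -43*sqrt(310)/317849 - 2*sqrt(63395)/1589245 ≈ -0.0026988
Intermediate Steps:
o = 15050 - 70*sqrt(818) (o = -70*(-215 + sqrt((-17)**2 + 23**2)) = -70*(-215 + sqrt(289 + 529)) = -70*(-215 + sqrt(818)) = 15050 - 70*sqrt(818) ≈ 13048.)
m(p) = sqrt(2)*sqrt(p) (m(p) = sqrt(2*p) = sqrt(2)*sqrt(p))
M(w) = -sqrt(2)*sqrt(w)
M(620)/o = (-sqrt(2)*sqrt(620))/(15050 - 70*sqrt(818)) = (-sqrt(2)*2*sqrt(155))/(15050 - 70*sqrt(818)) = (-2*sqrt(310))/(15050 - 70*sqrt(818)) = -2*sqrt(310)/(15050 - 70*sqrt(818))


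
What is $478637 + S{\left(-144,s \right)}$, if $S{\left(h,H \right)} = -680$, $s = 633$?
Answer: $477957$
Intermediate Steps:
$478637 + S{\left(-144,s \right)} = 478637 - 680 = 477957$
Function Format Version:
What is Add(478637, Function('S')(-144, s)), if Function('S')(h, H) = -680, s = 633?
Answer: 477957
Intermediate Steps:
Add(478637, Function('S')(-144, s)) = Add(478637, -680) = 477957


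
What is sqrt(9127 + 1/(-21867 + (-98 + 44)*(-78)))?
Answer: 4*sqrt(177804811470)/17655 ≈ 95.535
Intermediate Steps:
sqrt(9127 + 1/(-21867 + (-98 + 44)*(-78))) = sqrt(9127 + 1/(-21867 - 54*(-78))) = sqrt(9127 + 1/(-21867 + 4212)) = sqrt(9127 + 1/(-17655)) = sqrt(9127 - 1/17655) = sqrt(161137184/17655) = 4*sqrt(177804811470)/17655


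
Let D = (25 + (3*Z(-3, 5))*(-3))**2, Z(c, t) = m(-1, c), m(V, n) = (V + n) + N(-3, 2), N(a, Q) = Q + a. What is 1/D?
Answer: 1/4900 ≈ 0.00020408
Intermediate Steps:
m(V, n) = -1 + V + n (m(V, n) = (V + n) + (2 - 3) = (V + n) - 1 = -1 + V + n)
Z(c, t) = -2 + c (Z(c, t) = -1 - 1 + c = -2 + c)
D = 4900 (D = (25 + (3*(-2 - 3))*(-3))**2 = (25 + (3*(-5))*(-3))**2 = (25 - 15*(-3))**2 = (25 + 45)**2 = 70**2 = 4900)
1/D = 1/4900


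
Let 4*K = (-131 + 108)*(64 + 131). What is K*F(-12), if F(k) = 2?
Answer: -4485/2 ≈ -2242.5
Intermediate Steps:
K = -4485/4 (K = ((-131 + 108)*(64 + 131))/4 = (-23*195)/4 = (1/4)*(-4485) = -4485/4 ≈ -1121.3)
K*F(-12) = -4485/4*2 = -4485/2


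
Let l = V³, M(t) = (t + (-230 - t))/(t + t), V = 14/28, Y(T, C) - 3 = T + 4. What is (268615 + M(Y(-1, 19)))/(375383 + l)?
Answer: 1289260/1801839 ≈ 0.71552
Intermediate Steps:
Y(T, C) = 7 + T (Y(T, C) = 3 + (T + 4) = 3 + (4 + T) = 7 + T)
V = ½ (V = 14*(1/28) = ½ ≈ 0.50000)
M(t) = -115/t (M(t) = -230*1/(2*t) = -115/t)
l = ⅛ (l = (½)³ = ⅛ ≈ 0.12500)
(268615 + M(Y(-1, 19)))/(375383 + l) = (268615 - 115/(7 - 1))/(375383 + ⅛) = (268615 - 115/6)/(3003065/8) = (268615 - 115*⅙)*(8/3003065) = (268615 - 115/6)*(8/3003065) = (1611575/6)*(8/3003065) = 1289260/1801839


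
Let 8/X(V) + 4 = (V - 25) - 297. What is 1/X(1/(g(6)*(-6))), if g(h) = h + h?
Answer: -23473/576 ≈ -40.752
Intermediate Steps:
g(h) = 2*h
X(V) = 8/(-326 + V) (X(V) = 8/(-4 + ((V - 25) - 297)) = 8/(-4 + ((-25 + V) - 297)) = 8/(-4 + (-322 + V)) = 8/(-326 + V))
1/X(1/(g(6)*(-6))) = 1/(8/(-326 + 1/((2*6)*(-6)))) = 1/(8/(-326 + 1/(12*(-6)))) = 1/(8/(-326 + 1/(-72))) = 1/(8/(-326 - 1/72)) = 1/(8/(-23473/72)) = 1/(8*(-72/23473)) = 1/(-576/23473) = -23473/576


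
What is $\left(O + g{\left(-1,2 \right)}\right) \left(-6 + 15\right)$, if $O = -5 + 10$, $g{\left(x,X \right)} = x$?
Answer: $36$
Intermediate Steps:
$O = 5$
$\left(O + g{\left(-1,2 \right)}\right) \left(-6 + 15\right) = \left(5 - 1\right) \left(-6 + 15\right) = 4 \cdot 9 = 36$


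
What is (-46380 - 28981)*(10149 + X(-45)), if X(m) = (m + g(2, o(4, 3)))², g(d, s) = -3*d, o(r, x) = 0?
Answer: -960852750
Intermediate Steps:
X(m) = (-6 + m)² (X(m) = (m - 3*2)² = (m - 6)² = (-6 + m)²)
(-46380 - 28981)*(10149 + X(-45)) = (-46380 - 28981)*(10149 + (-6 - 45)²) = -75361*(10149 + (-51)²) = -75361*(10149 + 2601) = -75361*12750 = -960852750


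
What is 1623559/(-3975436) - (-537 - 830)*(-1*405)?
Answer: -2200942133419/3975436 ≈ -5.5364e+5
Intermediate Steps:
1623559/(-3975436) - (-537 - 830)*(-1*405) = 1623559*(-1/3975436) - (-1367)*(-405) = -1623559/3975436 - 1*553635 = -1623559/3975436 - 553635 = -2200942133419/3975436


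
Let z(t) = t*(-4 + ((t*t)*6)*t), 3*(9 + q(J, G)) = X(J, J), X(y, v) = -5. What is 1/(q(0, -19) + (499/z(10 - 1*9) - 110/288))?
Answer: 144/34337 ≈ 0.0041937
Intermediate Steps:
q(J, G) = -32/3 (q(J, G) = -9 + (⅓)*(-5) = -9 - 5/3 = -32/3)
z(t) = t*(-4 + 6*t³) (z(t) = t*(-4 + (t²*6)*t) = t*(-4 + (6*t²)*t) = t*(-4 + 6*t³))
1/(q(0, -19) + (499/z(10 - 1*9) - 110/288)) = 1/(-32/3 + (499/(-4*(10 - 1*9) + 6*(10 - 1*9)⁴) - 110/288)) = 1/(-32/3 + (499/(-4*(10 - 9) + 6*(10 - 9)⁴) - 110*1/288)) = 1/(-32/3 + (499/(-4*1 + 6*1⁴) - 55/144)) = 1/(-32/3 + (499/(-4 + 6*1) - 55/144)) = 1/(-32/3 + (499/(-4 + 6) - 55/144)) = 1/(-32/3 + (499/2 - 55/144)) = 1/(-32/3 + 35873/144) = 1/(34337/144) = 144/34337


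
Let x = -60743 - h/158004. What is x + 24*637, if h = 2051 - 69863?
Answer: -598500334/13167 ≈ -45455.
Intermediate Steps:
h = -67812
x = -799797430/13167 (x = -60743 - (-67812)/158004 = -60743 - 1*(-5651/13167) = -60743 + 5651/13167 = -799797430/13167 ≈ -60743.)
x + 24*637 = -799797430/13167 + 24*637 = -799797430/13167 + 15288 = -598500334/13167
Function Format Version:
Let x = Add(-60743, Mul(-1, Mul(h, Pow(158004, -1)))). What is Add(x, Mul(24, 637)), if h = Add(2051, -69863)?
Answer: Rational(-598500334, 13167) ≈ -45455.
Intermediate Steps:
h = -67812
x = Rational(-799797430, 13167) (x = Add(-60743, Mul(-1, Mul(-67812, Pow(158004, -1)))) = Add(-60743, Mul(-1, Mul(-67812, Rational(1, 158004)))) = Add(-60743, Mul(-1, Rational(-5651, 13167))) = Add(-60743, Rational(5651, 13167)) = Rational(-799797430, 13167) ≈ -60743.)
Add(x, Mul(24, 637)) = Add(Rational(-799797430, 13167), Mul(24, 637)) = Add(Rational(-799797430, 13167), 15288) = Rational(-598500334, 13167)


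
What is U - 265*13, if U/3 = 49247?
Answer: 144296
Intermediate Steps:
U = 147741 (U = 3*49247 = 147741)
U - 265*13 = 147741 - 265*13 = 147741 - 3445 = 144296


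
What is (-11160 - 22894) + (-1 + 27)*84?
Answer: -31870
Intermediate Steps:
(-11160 - 22894) + (-1 + 27)*84 = -34054 + 26*84 = -34054 + 2184 = -31870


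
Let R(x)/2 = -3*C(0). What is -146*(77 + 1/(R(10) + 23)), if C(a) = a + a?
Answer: -258712/23 ≈ -11248.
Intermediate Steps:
C(a) = 2*a
R(x) = 0 (R(x) = 2*(-6*0) = 2*(-3*0) = 2*0 = 0)
-146*(77 + 1/(R(10) + 23)) = -146*(77 + 1/(0 + 23)) = -146*(77 + 1/23) = -146*1772/23 = -258712/23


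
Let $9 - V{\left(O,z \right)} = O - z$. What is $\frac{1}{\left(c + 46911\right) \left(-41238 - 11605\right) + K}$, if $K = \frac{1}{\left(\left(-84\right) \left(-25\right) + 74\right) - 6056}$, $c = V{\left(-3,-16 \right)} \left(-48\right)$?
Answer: $- \frac{3882}{9662545784179} \approx -4.0176 \cdot 10^{-10}$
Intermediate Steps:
$V{\left(O,z \right)} = 9 + z - O$ ($V{\left(O,z \right)} = 9 - \left(O - z\right) = 9 + z - O$)
$c = 192$ ($c = \left(9 - 16 - -3\right) \left(-48\right) = \left(9 - 16 + 3\right) \left(-48\right) = \left(-4\right) \left(-48\right) = 192$)
$K = - \frac{1}{3882}$ ($K = \frac{1}{\left(2100 + 74\right) - 6056} = \frac{1}{2174 - 6056} = \frac{1}{-3882} = - \frac{1}{3882} \approx -0.0002576$)
$\frac{1}{\left(c + 46911\right) \left(-41238 - 11605\right) + K} = \frac{1}{\left(192 + 46911\right) \left(-41238 - 11605\right) - \frac{1}{3882}} = \frac{1}{47103 \left(-52843\right) - \frac{1}{3882}} = \frac{1}{-2489063829 - \frac{1}{3882}} = \frac{1}{- \frac{9662545784179}{3882}} = - \frac{3882}{9662545784179}$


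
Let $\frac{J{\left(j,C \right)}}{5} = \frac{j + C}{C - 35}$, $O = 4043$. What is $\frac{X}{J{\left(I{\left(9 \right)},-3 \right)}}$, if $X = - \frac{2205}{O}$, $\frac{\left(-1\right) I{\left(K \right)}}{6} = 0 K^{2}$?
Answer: $- \frac{5586}{4043} \approx -1.3816$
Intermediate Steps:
$I{\left(K \right)} = 0$ ($I{\left(K \right)} = - 6 \cdot 0 K^{2} = \left(-6\right) 0 = 0$)
$X = - \frac{2205}{4043} \approx -0.54539$
$J{\left(j,C \right)} = \frac{5 \left(C + j\right)}{-35 + C}$ ($J{\left(j,C \right)} = 5 \frac{j + C}{C - 35} = 5 \frac{C + j}{-35 + C} = \frac{5 \left(C + j\right)}{-35 + C}$)
$\frac{X}{J{\left(I{\left(9 \right)},-3 \right)}} = - \frac{2205}{4043 \frac{5 \left(-3 + 0\right)}{-35 - 3}} = - \frac{2205}{4043 \cdot 5 \frac{1}{-38} \left(-3\right)} = - \frac{2205}{4043 \cdot 5 \left(- \frac{1}{38}\right) \left(-3\right)} = - \frac{2205}{4043 \cdot \frac{15}{38}} = \left(- \frac{2205}{4043}\right) \frac{38}{15} = - \frac{5586}{4043}$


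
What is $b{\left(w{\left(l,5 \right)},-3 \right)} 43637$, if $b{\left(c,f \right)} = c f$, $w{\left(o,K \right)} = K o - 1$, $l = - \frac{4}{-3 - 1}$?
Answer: $-523644$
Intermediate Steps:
$l = 1$ ($l = - \frac{4}{-4} = \left(-4\right) \left(- \frac{1}{4}\right) = 1$)
$w{\left(o,K \right)} = -1 + K o$
$b{\left(w{\left(l,5 \right)},-3 \right)} 43637 = \left(-1 + 5 \cdot 1\right) \left(-3\right) 43637 = \left(-1 + 5\right) \left(-3\right) 43637 = 4 \left(-3\right) 43637 = \left(-12\right) 43637 = -523644$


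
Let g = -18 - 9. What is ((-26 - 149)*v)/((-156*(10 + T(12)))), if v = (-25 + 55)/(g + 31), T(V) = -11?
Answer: -875/104 ≈ -8.4135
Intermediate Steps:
g = -27
v = 15/2 (v = (-25 + 55)/(-27 + 31) = 30/4 = 30*(1/4) = 15/2 ≈ 7.5000)
((-26 - 149)*v)/((-156*(10 + T(12)))) = ((-26 - 149)*(15/2))/((-156*(10 - 11))) = (-175*15/2)/((-156*(-1))) = -2625/2/156 = -2625/2*1/156 = -875/104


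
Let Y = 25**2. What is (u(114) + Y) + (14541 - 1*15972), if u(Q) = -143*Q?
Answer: -17108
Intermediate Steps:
Y = 625
(u(114) + Y) + (14541 - 1*15972) = (-143*114 + 625) + (14541 - 1*15972) = (-16302 + 625) + (14541 - 15972) = -15677 - 1431 = -17108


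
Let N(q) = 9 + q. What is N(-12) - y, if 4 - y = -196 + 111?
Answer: -92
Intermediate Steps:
y = 89 (y = 4 - (-196 + 111) = 4 - 1*(-85) = 4 + 85 = 89)
N(-12) - y = (9 - 12) - 1*89 = -3 - 89 = -92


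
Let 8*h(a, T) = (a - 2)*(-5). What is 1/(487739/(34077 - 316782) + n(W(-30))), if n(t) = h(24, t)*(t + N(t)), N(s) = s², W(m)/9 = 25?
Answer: -565410/395328579853 ≈ -1.4302e-6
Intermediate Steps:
W(m) = 225 (W(m) = 9*25 = 225)
h(a, T) = 5/4 - 5*a/8 (h(a, T) = ((a - 2)*(-5))/8 = ((-2 + a)*(-5))/8 = (10 - 5*a)/8 = 5/4 - 5*a/8)
n(t) = -55*t/4 - 55*t²/4 (n(t) = (5/4 - 5/8*24)*(t + t²) = (5/4 - 15)*(t + t²) = -55*(t + t²)/4 = -55*t/4 - 55*t²/4)
1/(487739/(34077 - 316782) + n(W(-30))) = 1/(487739/(34077 - 316782) + (55/4)*225*(-1 - 1*225)) = 1/(487739/(-282705) + (55/4)*225*(-1 - 225)) = 1/(487739*(-1/282705) + (55/4)*225*(-226)) = 1/(-487739/282705 - 1398375/2) = 1/(-395328579853/565410) = -565410/395328579853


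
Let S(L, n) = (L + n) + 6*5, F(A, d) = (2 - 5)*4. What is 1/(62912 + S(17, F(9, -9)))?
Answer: 1/62947 ≈ 1.5886e-5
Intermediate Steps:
F(A, d) = -12 (F(A, d) = -3*4 = -12)
S(L, n) = 30 + L + n (S(L, n) = (L + n) + 30 = 30 + L + n)
1/(62912 + S(17, F(9, -9))) = 1/(62912 + (30 + 17 - 12)) = 1/(62912 + 35) = 1/62947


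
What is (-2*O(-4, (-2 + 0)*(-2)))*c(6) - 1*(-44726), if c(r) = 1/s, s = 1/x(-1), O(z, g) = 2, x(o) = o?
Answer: 44730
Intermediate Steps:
s = -1 (s = 1/(-1) = -1)
c(r) = -1 (c(r) = 1/(-1) = -1)
(-2*O(-4, (-2 + 0)*(-2)))*c(6) - 1*(-44726) = -2*2*(-1) - 1*(-44726) = -4*(-1) + 44726 = 4 + 44726 = 44730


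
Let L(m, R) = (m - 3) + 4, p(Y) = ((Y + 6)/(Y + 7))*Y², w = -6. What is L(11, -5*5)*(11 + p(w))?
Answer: 132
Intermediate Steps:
p(Y) = Y²*(6 + Y)/(7 + Y) (p(Y) = ((6 + Y)/(7 + Y))*Y² = Y²*(6 + Y)/(7 + Y))
L(m, R) = 1 + m (L(m, R) = (-3 + m) + 4 = 1 + m)
L(11, -5*5)*(11 + p(w)) = (1 + 11)*(11 + (-6)²*(6 - 6)/(7 - 6)) = 12*(11 + 36*0/1) = 12*(11 + 36*1*0) = 12*(11 + 0) = 12*11 = 132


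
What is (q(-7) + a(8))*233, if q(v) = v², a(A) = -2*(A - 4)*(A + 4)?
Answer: -10951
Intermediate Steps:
a(A) = -2*(-4 + A)*(4 + A)
(q(-7) + a(8))*233 = ((-7)² + (32 - 2*8²))*233 = (49 + (32 - 2*64))*233 = (49 + (32 - 128))*233 = (49 - 96)*233 = -47*233 = -10951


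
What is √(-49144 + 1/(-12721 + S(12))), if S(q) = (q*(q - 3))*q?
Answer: I*√256591881857/2285 ≈ 221.68*I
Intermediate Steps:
S(q) = q²*(-3 + q) (S(q) = (q*(-3 + q))*q = q²*(-3 + q))
√(-49144 + 1/(-12721 + S(12))) = √(-49144 + 1/(-12721 + 12²*(-3 + 12))) = √(-49144 + 1/(-12721 + 144*9)) = √(-49144 + 1/(-12721 + 1296)) = √(-49144 + 1/(-11425)) = √(-49144 - 1/11425) = √(-561470201/11425) = I*√256591881857/2285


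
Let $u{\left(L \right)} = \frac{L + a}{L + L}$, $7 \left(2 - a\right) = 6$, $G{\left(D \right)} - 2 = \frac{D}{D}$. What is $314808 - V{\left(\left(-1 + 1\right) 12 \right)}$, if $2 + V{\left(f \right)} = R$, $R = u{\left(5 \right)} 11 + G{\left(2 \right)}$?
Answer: $\frac{22036017}{70} \approx 3.148 \cdot 10^{5}$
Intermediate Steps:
$G{\left(D \right)} = 3$ ($G{\left(D \right)} = 2 + \frac{D}{D} = 2 + 1 = 3$)
$a = \frac{8}{7}$ ($a = 2 - \frac{6}{7} = \frac{8}{7} \approx 1.1429$)
$u{\left(L \right)} = \frac{\frac{8}{7} + L}{2 L}$ ($u{\left(L \right)} = \frac{L + \frac{8}{7}}{L + L} = \frac{\frac{8}{7} + L}{2 L}$)
$R = \frac{683}{70}$ ($R = \frac{8 + 7 \cdot 5}{14 \cdot 5} \cdot 11 + 3 = \frac{1}{14} \cdot \frac{1}{5} \left(8 + 35\right) 11 + 3 = \frac{1}{14} \cdot \frac{1}{5} \cdot 43 \cdot 11 + 3 = \frac{43}{70} \cdot 11 + 3 = \frac{473}{70} + 3 = \frac{683}{70} \approx 9.7571$)
$V{\left(f \right)} = \frac{543}{70}$ ($V{\left(f \right)} = -2 + \frac{683}{70} = \frac{543}{70}$)
$314808 - V{\left(\left(-1 + 1\right) 12 \right)} = 314808 - \frac{543}{70} = \frac{22036017}{70}$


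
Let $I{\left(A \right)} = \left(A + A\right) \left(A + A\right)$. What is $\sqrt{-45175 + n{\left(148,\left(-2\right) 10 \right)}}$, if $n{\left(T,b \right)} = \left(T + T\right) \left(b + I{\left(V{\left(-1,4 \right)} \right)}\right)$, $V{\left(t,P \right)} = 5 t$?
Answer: $i \sqrt{21495} \approx 146.61 i$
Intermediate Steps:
$I{\left(A \right)} = 4 A^{2}$ ($I{\left(A \right)} = 2 A 2 A = 4 A^{2}$)
$n{\left(T,b \right)} = 2 T \left(100 + b\right)$ ($n{\left(T,b \right)} = \left(T + T\right) \left(b + 4 \left(5 \left(-1\right)\right)^{2}\right) = 2 T \left(b + 4 \left(-5\right)^{2}\right) = 2 T \left(b + 4 \cdot 25\right) = 2 T \left(b + 100\right) = 2 T \left(100 + b\right)$)
$\sqrt{-45175 + n{\left(148,\left(-2\right) 10 \right)}} = \sqrt{-45175 + 2 \cdot 148 \left(100 - 20\right)} = \sqrt{-45175 + 2 \cdot 148 \cdot 80} = \sqrt{-45175 + 23680} = \sqrt{-21495} = i \sqrt{21495}$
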